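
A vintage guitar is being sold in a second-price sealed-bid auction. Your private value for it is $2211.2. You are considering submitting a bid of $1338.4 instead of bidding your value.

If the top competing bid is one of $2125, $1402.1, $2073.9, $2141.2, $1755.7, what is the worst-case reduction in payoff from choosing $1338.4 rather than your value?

$2125: truthful gives $86.2, deviation gives $0 → loss $86.2.
$1402.1: truthful gives $809.1, deviation gives $0 → loss $809.1.
$2073.9: truthful gives $137.3, deviation gives $0 → loss $137.3.
$2141.2: truthful gives $70, deviation gives $0 → loss $70.
$1755.7: truthful gives $455.5, deviation gives $0 → loss $455.5.
Maximum loss: $809.1.

$809.1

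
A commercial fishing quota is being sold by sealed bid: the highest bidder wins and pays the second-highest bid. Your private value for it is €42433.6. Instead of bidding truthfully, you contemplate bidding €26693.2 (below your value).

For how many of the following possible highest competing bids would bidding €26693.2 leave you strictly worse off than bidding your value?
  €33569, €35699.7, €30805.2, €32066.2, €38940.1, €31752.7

6

The deviation hurts exactly when the highest competing bid lies strictly between €26693.2 and €42433.6 — underbidding then forfeits a profitable win.
€33569: inside the interval → strictly worse (loss €8864.6).
€35699.7: inside the interval → strictly worse (loss €6733.9).
€30805.2: inside the interval → strictly worse (loss €11628.4).
€32066.2: inside the interval → strictly worse (loss €10367.4).
€38940.1: inside the interval → strictly worse (loss €3493.5).
€31752.7: inside the interval → strictly worse (loss €10680.9).
Count: 6.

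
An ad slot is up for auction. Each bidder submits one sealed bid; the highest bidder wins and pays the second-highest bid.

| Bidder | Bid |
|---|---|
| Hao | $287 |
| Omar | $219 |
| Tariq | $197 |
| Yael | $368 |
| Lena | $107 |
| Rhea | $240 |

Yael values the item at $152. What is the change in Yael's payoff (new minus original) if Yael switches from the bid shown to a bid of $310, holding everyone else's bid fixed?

The highest bid among the other bidders is $287; Yael's bid doesn't change that.
Original bid $368: Yael is highest, pays the top rival bid $287; payoff $152 − $287 = −$135.
Alternative bid $310: Yael is highest, pays the top rival bid $287; payoff $152 − $287 = −$135.
Change in payoff = −$135 − (−$135) = $0.

$0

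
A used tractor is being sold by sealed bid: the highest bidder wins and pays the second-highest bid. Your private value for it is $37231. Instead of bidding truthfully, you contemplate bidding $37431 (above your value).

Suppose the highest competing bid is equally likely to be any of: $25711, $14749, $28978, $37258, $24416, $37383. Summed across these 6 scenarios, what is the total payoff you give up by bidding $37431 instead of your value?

$179

The deviation costs you only when the competing bid falls strictly between $37231 and $37431; elsewhere both bids give the same outcome.
$25711: outcomes coincide → loss $0.
$14749: outcomes coincide → loss $0.
$28978: outcomes coincide → loss $0.
$37258: truthful payoff $0, deviation payoff −$27 → loss $27.
$24416: outcomes coincide → loss $0.
$37383: truthful payoff $0, deviation payoff −$152 → loss $152.
Total loss = $27 + $152 = $179.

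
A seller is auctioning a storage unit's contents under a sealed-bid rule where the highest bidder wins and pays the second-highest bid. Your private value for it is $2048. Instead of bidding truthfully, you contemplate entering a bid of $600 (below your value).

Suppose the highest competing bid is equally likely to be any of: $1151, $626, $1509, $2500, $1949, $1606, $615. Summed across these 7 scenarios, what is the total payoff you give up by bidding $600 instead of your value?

$4832

The deviation costs you only when the competing bid falls strictly between $600 and $2048; elsewhere both bids give the same outcome.
$1151: truthful payoff $897, deviation payoff $0 → loss $897.
$626: truthful payoff $1422, deviation payoff $0 → loss $1422.
$1509: truthful payoff $539, deviation payoff $0 → loss $539.
$2500: outcomes coincide → loss $0.
$1949: truthful payoff $99, deviation payoff $0 → loss $99.
$1606: truthful payoff $442, deviation payoff $0 → loss $442.
$615: truthful payoff $1433, deviation payoff $0 → loss $1433.
Total loss = $897 + $1422 + $539 + $99 + $442 + $1433 = $4832.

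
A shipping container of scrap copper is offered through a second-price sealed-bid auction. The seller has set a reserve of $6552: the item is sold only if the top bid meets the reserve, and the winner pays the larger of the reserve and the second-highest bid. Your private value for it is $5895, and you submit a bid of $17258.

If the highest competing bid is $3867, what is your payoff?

−$657

Your bid $17258 is the highest and exceeds the reserve.
Price = max(second-highest bid, reserve) = max($3867, $6552) = $6552.
Payoff = $5895 − $6552 = −$657.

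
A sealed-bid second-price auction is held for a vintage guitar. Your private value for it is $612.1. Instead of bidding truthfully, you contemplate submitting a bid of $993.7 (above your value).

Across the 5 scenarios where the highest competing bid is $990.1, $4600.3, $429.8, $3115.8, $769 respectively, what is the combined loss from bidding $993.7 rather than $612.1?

The deviation costs you only when the competing bid falls strictly between $612.1 and $993.7; elsewhere both bids give the same outcome.
$990.1: truthful payoff $0, deviation payoff −$378 → loss $378.
$4600.3: outcomes coincide → loss $0.
$429.8: outcomes coincide → loss $0.
$3115.8: outcomes coincide → loss $0.
$769: truthful payoff $0, deviation payoff −$156.9 → loss $156.9.
Total loss = $378 + $156.9 = $534.9.

$534.9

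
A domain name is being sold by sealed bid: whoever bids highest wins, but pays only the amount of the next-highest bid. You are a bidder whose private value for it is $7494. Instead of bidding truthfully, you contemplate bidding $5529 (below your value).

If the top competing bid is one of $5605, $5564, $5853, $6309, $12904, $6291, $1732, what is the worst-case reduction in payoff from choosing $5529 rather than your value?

$1930

$5605: truthful gives $1889, deviation gives $0 → loss $1889.
$5564: truthful gives $1930, deviation gives $0 → loss $1930.
$5853: truthful gives $1641, deviation gives $0 → loss $1641.
$6309: truthful gives $1185, deviation gives $0 → loss $1185.
$12904: same outcome either way → loss $0.
$6291: truthful gives $1203, deviation gives $0 → loss $1203.
$1732: same outcome either way → loss $0.
Maximum loss: $1930.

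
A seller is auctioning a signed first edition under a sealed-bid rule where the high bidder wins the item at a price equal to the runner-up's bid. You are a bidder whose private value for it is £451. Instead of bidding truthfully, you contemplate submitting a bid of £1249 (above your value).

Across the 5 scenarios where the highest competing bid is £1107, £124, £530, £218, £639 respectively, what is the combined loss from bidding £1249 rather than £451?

The deviation costs you only when the competing bid falls strictly between £451 and £1249; elsewhere both bids give the same outcome.
£1107: truthful payoff £0, deviation payoff −£656 → loss £656.
£124: outcomes coincide → loss £0.
£530: truthful payoff £0, deviation payoff −£79 → loss £79.
£218: outcomes coincide → loss £0.
£639: truthful payoff £0, deviation payoff −£188 → loss £188.
Total loss = £656 + £79 + £188 = £923.
Because the price is fixed by the runner-up's bid, deviating from your value can only change a good outcome into a bad one — never the reverse.

£923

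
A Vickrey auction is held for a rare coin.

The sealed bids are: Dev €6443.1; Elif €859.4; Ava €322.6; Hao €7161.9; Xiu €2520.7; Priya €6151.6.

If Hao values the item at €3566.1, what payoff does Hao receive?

−€2877

Highest bid: Hao at €7161.9, so Hao wins.
Second-highest bid: Dev at €6443.1 — that is the price the winner pays.
Hao's payoff = value − price = €3566.1 − €6443.1 = −€2877.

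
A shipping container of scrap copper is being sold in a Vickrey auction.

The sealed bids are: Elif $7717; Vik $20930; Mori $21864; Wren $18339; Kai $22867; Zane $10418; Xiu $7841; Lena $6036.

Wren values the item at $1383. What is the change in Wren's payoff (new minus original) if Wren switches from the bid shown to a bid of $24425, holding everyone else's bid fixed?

−$21484

The highest bid among the other bidders is $22867; Wren's bid doesn't change that.
Original bid $18339: Wren is not highest (top rival bid is $22867); payoff $0.
Alternative bid $24425: Wren is highest, pays the top rival bid $22867; payoff $1383 − $22867 = −$21484.
Change in payoff = −$21484 − ($0) = −$21484.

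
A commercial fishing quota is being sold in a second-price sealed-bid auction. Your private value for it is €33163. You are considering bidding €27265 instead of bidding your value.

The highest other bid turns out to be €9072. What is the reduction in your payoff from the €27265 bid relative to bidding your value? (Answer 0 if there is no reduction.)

Bidding your value €33163: you win (since €33163 > €9072) and pay €9072. Payoff €24091.
Bidding €27265: you win and pay €9072. Payoff €33163 − €9072 = €24091.
Difference = €24091 − €24091 = €0; both bids lead to the same outcome because the competing bid is below both your value and your alternative bid.
Because the price is fixed by the runner-up's bid, deviating from your value can only change a good outcome into a bad one — never the reverse.

€0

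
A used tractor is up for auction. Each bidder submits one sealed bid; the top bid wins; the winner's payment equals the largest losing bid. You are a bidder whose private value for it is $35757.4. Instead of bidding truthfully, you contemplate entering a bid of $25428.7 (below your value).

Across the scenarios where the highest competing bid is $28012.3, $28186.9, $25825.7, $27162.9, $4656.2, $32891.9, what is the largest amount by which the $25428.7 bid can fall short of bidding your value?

$9931.7

$28012.3: truthful gives $7745.1, deviation gives $0 → loss $7745.1.
$28186.9: truthful gives $7570.5, deviation gives $0 → loss $7570.5.
$25825.7: truthful gives $9931.7, deviation gives $0 → loss $9931.7.
$27162.9: truthful gives $8594.5, deviation gives $0 → loss $8594.5.
$4656.2: same outcome either way → loss $0.
$32891.9: truthful gives $2865.5, deviation gives $0 → loss $2865.5.
Maximum loss: $9931.7.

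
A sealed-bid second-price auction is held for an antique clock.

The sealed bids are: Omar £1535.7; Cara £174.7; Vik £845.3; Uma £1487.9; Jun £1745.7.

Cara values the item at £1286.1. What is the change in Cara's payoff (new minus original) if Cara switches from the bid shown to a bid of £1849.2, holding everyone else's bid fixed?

The highest bid among the other bidders is £1745.7; Cara's bid doesn't change that.
Original bid £174.7: Cara is not highest (top rival bid is £1745.7); payoff £0.
Alternative bid £1849.2: Cara is highest, pays the top rival bid £1745.7; payoff £1286.1 − £1745.7 = −£459.6.
Change in payoff = −£459.6 − (£0) = −£459.6.

−£459.6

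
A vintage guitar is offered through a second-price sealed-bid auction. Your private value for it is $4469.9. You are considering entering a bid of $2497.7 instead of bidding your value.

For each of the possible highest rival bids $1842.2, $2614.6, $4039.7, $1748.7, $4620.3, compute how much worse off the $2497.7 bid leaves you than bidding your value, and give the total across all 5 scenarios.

$2285.5

The deviation costs you only when the competing bid falls strictly between $2497.7 and $4469.9; elsewhere both bids give the same outcome.
$1842.2: outcomes coincide → loss $0.
$2614.6: truthful payoff $1855.3, deviation payoff $0 → loss $1855.3.
$4039.7: truthful payoff $430.2, deviation payoff $0 → loss $430.2.
$1748.7: outcomes coincide → loss $0.
$4620.3: outcomes coincide → loss $0.
Total loss = $1855.3 + $430.2 = $2285.5.
In a second-price auction your bid sets only whether you win, not what you pay, so bidding your true value is weakly dominant.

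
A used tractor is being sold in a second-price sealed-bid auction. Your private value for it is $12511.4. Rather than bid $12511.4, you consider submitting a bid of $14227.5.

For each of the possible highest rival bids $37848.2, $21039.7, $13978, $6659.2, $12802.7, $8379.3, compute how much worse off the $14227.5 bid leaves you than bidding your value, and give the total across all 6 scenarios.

The deviation costs you only when the competing bid falls strictly between $12511.4 and $14227.5; elsewhere both bids give the same outcome.
$37848.2: outcomes coincide → loss $0.
$21039.7: outcomes coincide → loss $0.
$13978: truthful payoff $0, deviation payoff −$1466.6 → loss $1466.6.
$6659.2: outcomes coincide → loss $0.
$12802.7: truthful payoff $0, deviation payoff −$291.3 → loss $291.3.
$8379.3: outcomes coincide → loss $0.
Total loss = $1466.6 + $291.3 = $1757.9.

$1757.9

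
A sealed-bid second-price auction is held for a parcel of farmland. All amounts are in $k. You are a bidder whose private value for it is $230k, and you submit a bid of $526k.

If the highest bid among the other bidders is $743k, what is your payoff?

$0k

Your bid $526k is below the highest competing bid $743k, so you lose.
A losing bidder pays nothing and receives nothing: payoff = $0k.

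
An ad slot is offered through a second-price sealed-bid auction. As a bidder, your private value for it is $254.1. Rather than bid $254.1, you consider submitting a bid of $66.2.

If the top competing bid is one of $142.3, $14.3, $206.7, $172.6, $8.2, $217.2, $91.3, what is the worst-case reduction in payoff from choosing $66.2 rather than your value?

$162.8

$142.3: truthful gives $111.8, deviation gives $0 → loss $111.8.
$14.3: same outcome either way → loss $0.
$206.7: truthful gives $47.4, deviation gives $0 → loss $47.4.
$172.6: truthful gives $81.5, deviation gives $0 → loss $81.5.
$8.2: same outcome either way → loss $0.
$217.2: truthful gives $36.9, deviation gives $0 → loss $36.9.
$91.3: truthful gives $162.8, deviation gives $0 → loss $162.8.
Maximum loss: $162.8.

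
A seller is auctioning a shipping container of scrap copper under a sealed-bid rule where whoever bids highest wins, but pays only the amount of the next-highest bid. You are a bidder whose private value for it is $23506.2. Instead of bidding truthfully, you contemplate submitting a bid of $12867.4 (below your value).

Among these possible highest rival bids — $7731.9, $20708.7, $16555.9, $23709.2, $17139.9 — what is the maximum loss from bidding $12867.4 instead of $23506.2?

$7731.9: same outcome either way → loss $0.
$20708.7: truthful gives $2797.5, deviation gives $0 → loss $2797.5.
$16555.9: truthful gives $6950.3, deviation gives $0 → loss $6950.3.
$23709.2: same outcome either way → loss $0.
$17139.9: truthful gives $6366.3, deviation gives $0 → loss $6366.3.
Maximum loss: $6950.3.

$6950.3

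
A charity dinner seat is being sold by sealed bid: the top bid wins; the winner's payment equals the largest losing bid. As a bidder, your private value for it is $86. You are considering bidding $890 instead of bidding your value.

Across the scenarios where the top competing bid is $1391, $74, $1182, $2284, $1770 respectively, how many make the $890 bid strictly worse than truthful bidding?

The deviation hurts exactly when the highest competing bid lies strictly between $86 and $890 — overbidding then wins at a price above your value.
$1391: above both → same outcome either way.
$74: below both → same outcome either way.
$1182: above both → same outcome either way.
$2284: above both → same outcome either way.
$1770: above both → same outcome either way.
Count: 0.

0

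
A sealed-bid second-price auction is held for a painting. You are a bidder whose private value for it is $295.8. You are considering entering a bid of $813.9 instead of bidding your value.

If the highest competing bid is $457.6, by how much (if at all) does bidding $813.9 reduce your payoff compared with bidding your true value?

$161.8

Bidding your value $295.8: you lose (since $295.8 < $457.6). Payoff $0.
Bidding $813.9: you win and pay $457.6. Payoff $295.8 − $457.6 = −$161.8.
The competing bid $457.6 lies between your value and your inflated bid, so overbidding wins an item priced above your value.
Loss from deviating = $0 − (−$161.8) = $161.8.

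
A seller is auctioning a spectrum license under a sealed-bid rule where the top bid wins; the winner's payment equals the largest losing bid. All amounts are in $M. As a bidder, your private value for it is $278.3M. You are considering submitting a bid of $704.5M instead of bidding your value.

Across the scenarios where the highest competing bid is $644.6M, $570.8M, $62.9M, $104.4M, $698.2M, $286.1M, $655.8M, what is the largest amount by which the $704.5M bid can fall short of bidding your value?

$419.9M

$644.6M: truthful gives $0M, deviation gives −$366.3M → loss $366.3M.
$570.8M: truthful gives $0M, deviation gives −$292.5M → loss $292.5M.
$62.9M: same outcome either way → loss $0M.
$104.4M: same outcome either way → loss $0M.
$698.2M: truthful gives $0M, deviation gives −$419.9M → loss $419.9M.
$286.1M: truthful gives $0M, deviation gives −$7.8M → loss $7.8M.
$655.8M: truthful gives $0M, deviation gives −$377.5M → loss $377.5M.
Maximum loss: $419.9M.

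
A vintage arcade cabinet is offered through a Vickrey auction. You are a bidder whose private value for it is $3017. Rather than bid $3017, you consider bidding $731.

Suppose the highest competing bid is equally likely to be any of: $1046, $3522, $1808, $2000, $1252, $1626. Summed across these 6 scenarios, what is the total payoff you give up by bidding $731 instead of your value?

$7353

The deviation costs you only when the competing bid falls strictly between $731 and $3017; elsewhere both bids give the same outcome.
$1046: truthful payoff $1971, deviation payoff $0 → loss $1971.
$3522: outcomes coincide → loss $0.
$1808: truthful payoff $1209, deviation payoff $0 → loss $1209.
$2000: truthful payoff $1017, deviation payoff $0 → loss $1017.
$1252: truthful payoff $1765, deviation payoff $0 → loss $1765.
$1626: truthful payoff $1391, deviation payoff $0 → loss $1391.
Total loss = $1971 + $1209 + $1017 + $1765 + $1391 = $7353.
Truthful bidding weakly dominates here: raising your bid can only win items priced above your value, and lowering it can only forfeit items priced below.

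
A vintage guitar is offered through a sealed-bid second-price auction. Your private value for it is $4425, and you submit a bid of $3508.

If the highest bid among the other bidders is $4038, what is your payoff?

$0

Your bid $3508 is below the highest competing bid $4038, so you lose.
A losing bidder pays nothing and receives nothing: payoff = $0.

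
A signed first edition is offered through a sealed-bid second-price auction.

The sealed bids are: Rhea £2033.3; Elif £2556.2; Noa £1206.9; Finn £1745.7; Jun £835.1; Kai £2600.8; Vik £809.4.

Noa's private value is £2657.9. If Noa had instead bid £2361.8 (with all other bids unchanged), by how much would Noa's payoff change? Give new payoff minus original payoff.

The highest bid among the other bidders is £2600.8; Noa's bid doesn't change that.
Original bid £1206.9: Noa is not highest (top rival bid is £2600.8); payoff £0.
Alternative bid £2361.8: Noa is not highest (top rival bid is £2600.8); payoff £0.
Change in payoff = £0 − (£0) = £0.

£0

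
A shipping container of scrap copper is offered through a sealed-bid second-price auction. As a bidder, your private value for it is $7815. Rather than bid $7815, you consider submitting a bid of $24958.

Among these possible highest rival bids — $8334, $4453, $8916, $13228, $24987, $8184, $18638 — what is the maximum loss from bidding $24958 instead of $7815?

$8334: truthful gives $0, deviation gives −$519 → loss $519.
$4453: same outcome either way → loss $0.
$8916: truthful gives $0, deviation gives −$1101 → loss $1101.
$13228: truthful gives $0, deviation gives −$5413 → loss $5413.
$24987: same outcome either way → loss $0.
$8184: truthful gives $0, deviation gives −$369 → loss $369.
$18638: truthful gives $0, deviation gives −$10823 → loss $10823.
Maximum loss: $10823.

$10823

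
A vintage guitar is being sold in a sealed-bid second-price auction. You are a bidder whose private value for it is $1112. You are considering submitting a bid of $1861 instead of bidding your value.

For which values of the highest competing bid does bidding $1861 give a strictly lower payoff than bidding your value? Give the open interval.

($1112, $1861)

If the competing bid is below $1112, both bids win at the same price — no difference.
If it is above $1861, both bids lose — no difference.
If it lies strictly between $1112 and $1861, bidding your value loses (payoff 0) while bidding $1861 wins at a price above your value (payoff negative).
So the deviation strictly hurts on the open interval ($1112, $1861).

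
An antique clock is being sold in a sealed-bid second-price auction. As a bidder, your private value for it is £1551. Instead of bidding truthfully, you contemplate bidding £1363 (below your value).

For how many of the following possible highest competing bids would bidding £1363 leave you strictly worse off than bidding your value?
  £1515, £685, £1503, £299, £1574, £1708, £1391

The deviation hurts exactly when the highest competing bid lies strictly between £1363 and £1551 — underbidding then forfeits a profitable win.
£1515: inside the interval → strictly worse (loss £36).
£685: below both → same outcome either way.
£1503: inside the interval → strictly worse (loss £48).
£299: below both → same outcome either way.
£1574: above both → same outcome either way.
£1708: above both → same outcome either way.
£1391: inside the interval → strictly worse (loss £160).
Count: 3.

3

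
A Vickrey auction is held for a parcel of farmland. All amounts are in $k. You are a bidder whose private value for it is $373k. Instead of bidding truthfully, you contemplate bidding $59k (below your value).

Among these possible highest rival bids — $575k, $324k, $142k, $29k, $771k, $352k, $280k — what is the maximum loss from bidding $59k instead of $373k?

$575k: same outcome either way → loss $0k.
$324k: truthful gives $49k, deviation gives $0k → loss $49k.
$142k: truthful gives $231k, deviation gives $0k → loss $231k.
$29k: same outcome either way → loss $0k.
$771k: same outcome either way → loss $0k.
$352k: truthful gives $21k, deviation gives $0k → loss $21k.
$280k: truthful gives $93k, deviation gives $0k → loss $93k.
Maximum loss: $231k.

$231k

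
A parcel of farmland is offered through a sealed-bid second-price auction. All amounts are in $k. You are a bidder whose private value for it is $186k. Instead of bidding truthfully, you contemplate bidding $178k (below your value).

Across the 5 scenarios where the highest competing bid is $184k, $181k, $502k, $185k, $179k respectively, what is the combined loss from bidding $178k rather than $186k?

The deviation costs you only when the competing bid falls strictly between $178k and $186k; elsewhere both bids give the same outcome.
$184k: truthful payoff $2k, deviation payoff $0k → loss $2k.
$181k: truthful payoff $5k, deviation payoff $0k → loss $5k.
$502k: outcomes coincide → loss $0k.
$185k: truthful payoff $1k, deviation payoff $0k → loss $1k.
$179k: truthful payoff $7k, deviation payoff $0k → loss $7k.
Total loss = $2k + $5k + $1k + $7k = $15k.

$15k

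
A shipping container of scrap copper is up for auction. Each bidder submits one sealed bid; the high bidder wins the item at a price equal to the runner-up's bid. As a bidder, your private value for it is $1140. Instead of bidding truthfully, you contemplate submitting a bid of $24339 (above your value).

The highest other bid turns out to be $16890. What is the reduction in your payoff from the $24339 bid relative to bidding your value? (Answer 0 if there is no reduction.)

$15750

Bidding your value $1140: you lose (since $1140 < $16890). Payoff $0.
Bidding $24339: you win and pay $16890. Payoff $1140 − $16890 = −$15750.
The competing bid $16890 lies between your value and your inflated bid, so overbidding wins an item priced above your value.
Loss from deviating = $0 − (−$15750) = $15750.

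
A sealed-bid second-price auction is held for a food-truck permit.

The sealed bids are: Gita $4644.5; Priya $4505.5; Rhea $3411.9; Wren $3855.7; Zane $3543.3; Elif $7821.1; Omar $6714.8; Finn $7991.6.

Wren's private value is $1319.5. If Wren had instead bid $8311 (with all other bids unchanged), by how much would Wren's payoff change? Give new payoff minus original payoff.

−$6672.1

The highest bid among the other bidders is $7991.6; Wren's bid doesn't change that.
Original bid $3855.7: Wren is not highest (top rival bid is $7991.6); payoff $0.
Alternative bid $8311: Wren is highest, pays the top rival bid $7991.6; payoff $1319.5 − $7991.6 = −$6672.1.
Change in payoff = −$6672.1 − ($0) = −$6672.1.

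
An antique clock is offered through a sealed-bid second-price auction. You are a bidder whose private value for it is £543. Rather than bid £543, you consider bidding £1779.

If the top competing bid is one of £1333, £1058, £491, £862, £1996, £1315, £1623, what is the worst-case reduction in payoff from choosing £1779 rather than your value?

£1333: truthful gives £0, deviation gives −£790 → loss £790.
£1058: truthful gives £0, deviation gives −£515 → loss £515.
£491: same outcome either way → loss £0.
£862: truthful gives £0, deviation gives −£319 → loss £319.
£1996: same outcome either way → loss £0.
£1315: truthful gives £0, deviation gives −£772 → loss £772.
£1623: truthful gives £0, deviation gives −£1080 → loss £1080.
Maximum loss: £1080.

£1080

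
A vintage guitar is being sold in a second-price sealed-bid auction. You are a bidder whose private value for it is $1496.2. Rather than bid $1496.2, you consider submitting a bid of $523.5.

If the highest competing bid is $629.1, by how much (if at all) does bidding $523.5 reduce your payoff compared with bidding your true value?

Bidding your value $1496.2: you win (since $1496.2 > $629.1) and pay $629.1. Payoff $867.1.
Bidding $523.5: you lose. Payoff $0.
The competing bid $629.1 lies between your shaded bid and your value, so underbidding forfeits an item you could have won at a profitable price.
Loss from deviating = $867.1 − ($0) = $867.1.

$867.1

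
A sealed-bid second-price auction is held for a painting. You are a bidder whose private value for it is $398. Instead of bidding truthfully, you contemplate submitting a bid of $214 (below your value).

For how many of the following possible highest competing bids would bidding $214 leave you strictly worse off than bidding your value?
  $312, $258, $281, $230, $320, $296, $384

The deviation hurts exactly when the highest competing bid lies strictly between $214 and $398 — underbidding then forfeits a profitable win.
$312: inside the interval → strictly worse (loss $86).
$258: inside the interval → strictly worse (loss $140).
$281: inside the interval → strictly worse (loss $117).
$230: inside the interval → strictly worse (loss $168).
$320: inside the interval → strictly worse (loss $78).
$296: inside the interval → strictly worse (loss $102).
$384: inside the interval → strictly worse (loss $14).
Count: 7.

7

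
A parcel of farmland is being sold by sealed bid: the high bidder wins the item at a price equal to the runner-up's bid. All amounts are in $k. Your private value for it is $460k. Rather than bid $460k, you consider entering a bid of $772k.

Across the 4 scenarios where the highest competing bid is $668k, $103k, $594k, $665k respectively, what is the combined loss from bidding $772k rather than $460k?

The deviation costs you only when the competing bid falls strictly between $460k and $772k; elsewhere both bids give the same outcome.
$668k: truthful payoff $0k, deviation payoff −$208k → loss $208k.
$103k: outcomes coincide → loss $0k.
$594k: truthful payoff $0k, deviation payoff −$134k → loss $134k.
$665k: truthful payoff $0k, deviation payoff −$205k → loss $205k.
Total loss = $208k + $134k + $205k = $547k.

$547k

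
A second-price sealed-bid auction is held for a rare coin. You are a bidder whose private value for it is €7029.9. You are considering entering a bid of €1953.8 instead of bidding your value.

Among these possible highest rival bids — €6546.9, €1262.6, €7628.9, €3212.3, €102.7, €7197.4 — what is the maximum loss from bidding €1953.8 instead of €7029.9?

€3817.6

€6546.9: truthful gives €483, deviation gives €0 → loss €483.
€1262.6: same outcome either way → loss €0.
€7628.9: same outcome either way → loss €0.
€3212.3: truthful gives €3817.6, deviation gives €0 → loss €3817.6.
€102.7: same outcome either way → loss €0.
€7197.4: same outcome either way → loss €0.
Maximum loss: €3817.6.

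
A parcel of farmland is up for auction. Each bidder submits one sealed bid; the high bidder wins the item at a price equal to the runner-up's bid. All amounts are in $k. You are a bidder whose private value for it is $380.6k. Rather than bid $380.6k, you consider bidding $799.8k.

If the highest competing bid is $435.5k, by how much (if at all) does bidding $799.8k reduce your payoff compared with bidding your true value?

Bidding your value $380.6k: you lose (since $380.6k < $435.5k). Payoff $0k.
Bidding $799.8k: you win and pay $435.5k. Payoff $380.6k − $435.5k = −$54.9k.
The competing bid $435.5k lies between your value and your inflated bid, so overbidding wins an item priced above your value.
Loss from deviating = $0k − (−$54.9k) = $54.9k.

$54.9k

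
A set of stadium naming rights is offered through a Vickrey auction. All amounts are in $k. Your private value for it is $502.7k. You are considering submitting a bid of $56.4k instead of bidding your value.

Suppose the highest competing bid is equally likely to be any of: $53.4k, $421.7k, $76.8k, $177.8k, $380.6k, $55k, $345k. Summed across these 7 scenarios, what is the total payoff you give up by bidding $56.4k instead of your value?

The deviation costs you only when the competing bid falls strictly between $56.4k and $502.7k; elsewhere both bids give the same outcome.
$53.4k: outcomes coincide → loss $0k.
$421.7k: truthful payoff $81k, deviation payoff $0k → loss $81k.
$76.8k: truthful payoff $425.9k, deviation payoff $0k → loss $425.9k.
$177.8k: truthful payoff $324.9k, deviation payoff $0k → loss $324.9k.
$380.6k: truthful payoff $122.1k, deviation payoff $0k → loss $122.1k.
$55k: outcomes coincide → loss $0k.
$345k: truthful payoff $157.7k, deviation payoff $0k → loss $157.7k.
Total loss = $81k + $425.9k + $324.9k + $122.1k + $157.7k = $1111.6k.

$1111.6k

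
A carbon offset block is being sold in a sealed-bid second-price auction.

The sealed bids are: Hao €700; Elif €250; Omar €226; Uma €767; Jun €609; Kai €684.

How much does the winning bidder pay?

€700

Highest bid: Uma at €767, so Uma wins.
Second-highest bid: Hao at €700 — that is the price the winner pays.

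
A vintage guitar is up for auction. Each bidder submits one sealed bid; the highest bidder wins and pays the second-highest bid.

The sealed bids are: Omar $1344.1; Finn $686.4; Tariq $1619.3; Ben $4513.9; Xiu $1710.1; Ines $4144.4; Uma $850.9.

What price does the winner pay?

Highest bid: Ben at $4513.9, so Ben wins.
Second-highest bid: Ines at $4144.4 — that is the price the winner pays.

$4144.4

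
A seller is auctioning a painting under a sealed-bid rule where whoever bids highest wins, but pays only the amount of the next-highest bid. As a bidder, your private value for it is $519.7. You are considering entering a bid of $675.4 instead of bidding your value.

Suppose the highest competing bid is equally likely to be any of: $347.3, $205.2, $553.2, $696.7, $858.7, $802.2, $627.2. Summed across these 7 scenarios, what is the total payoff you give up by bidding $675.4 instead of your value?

$141

The deviation costs you only when the competing bid falls strictly between $519.7 and $675.4; elsewhere both bids give the same outcome.
$347.3: outcomes coincide → loss $0.
$205.2: outcomes coincide → loss $0.
$553.2: truthful payoff $0, deviation payoff −$33.5 → loss $33.5.
$696.7: outcomes coincide → loss $0.
$858.7: outcomes coincide → loss $0.
$802.2: outcomes coincide → loss $0.
$627.2: truthful payoff $0, deviation payoff −$107.5 → loss $107.5.
Total loss = $33.5 + $107.5 = $141.
In a second-price auction your bid sets only whether you win, not what you pay, so bidding your true value is weakly dominant.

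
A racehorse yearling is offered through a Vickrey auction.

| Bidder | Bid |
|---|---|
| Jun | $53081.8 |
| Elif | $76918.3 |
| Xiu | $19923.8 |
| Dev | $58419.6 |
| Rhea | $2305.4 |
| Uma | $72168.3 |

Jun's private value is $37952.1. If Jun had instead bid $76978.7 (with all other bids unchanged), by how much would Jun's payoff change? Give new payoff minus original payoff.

The highest bid among the other bidders is $76918.3; Jun's bid doesn't change that.
Original bid $53081.8: Jun is not highest (top rival bid is $76918.3); payoff $0.
Alternative bid $76978.7: Jun is highest, pays the top rival bid $76918.3; payoff $37952.1 − $76918.3 = −$38966.2.
Change in payoff = −$38966.2 − ($0) = −$38966.2.

−$38966.2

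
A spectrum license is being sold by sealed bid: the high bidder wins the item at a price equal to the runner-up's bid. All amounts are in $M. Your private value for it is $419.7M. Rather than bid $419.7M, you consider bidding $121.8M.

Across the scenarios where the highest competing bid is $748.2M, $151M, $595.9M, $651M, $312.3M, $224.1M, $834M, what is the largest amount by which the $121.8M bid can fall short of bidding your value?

$268.7M

$748.2M: same outcome either way → loss $0M.
$151M: truthful gives $268.7M, deviation gives $0M → loss $268.7M.
$595.9M: same outcome either way → loss $0M.
$651M: same outcome either way → loss $0M.
$312.3M: truthful gives $107.4M, deviation gives $0M → loss $107.4M.
$224.1M: truthful gives $195.6M, deviation gives $0M → loss $195.6M.
$834M: same outcome either way → loss $0M.
Maximum loss: $268.7M.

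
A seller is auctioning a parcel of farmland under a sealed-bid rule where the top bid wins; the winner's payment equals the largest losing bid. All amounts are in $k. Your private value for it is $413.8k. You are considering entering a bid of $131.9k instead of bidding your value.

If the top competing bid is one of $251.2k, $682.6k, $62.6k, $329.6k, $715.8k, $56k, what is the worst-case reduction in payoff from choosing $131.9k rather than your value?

$162.6k

$251.2k: truthful gives $162.6k, deviation gives $0k → loss $162.6k.
$682.6k: same outcome either way → loss $0k.
$62.6k: same outcome either way → loss $0k.
$329.6k: truthful gives $84.2k, deviation gives $0k → loss $84.2k.
$715.8k: same outcome either way → loss $0k.
$56k: same outcome either way → loss $0k.
Maximum loss: $162.6k.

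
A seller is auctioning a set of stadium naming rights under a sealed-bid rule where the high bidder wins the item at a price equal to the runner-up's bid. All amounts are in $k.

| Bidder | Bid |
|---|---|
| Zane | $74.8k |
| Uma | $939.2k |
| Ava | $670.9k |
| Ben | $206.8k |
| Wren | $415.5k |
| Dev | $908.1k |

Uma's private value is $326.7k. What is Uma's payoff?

Highest bid: Uma at $939.2k, so Uma wins.
Second-highest bid: Dev at $908.1k — that is the price the winner pays.
Uma's payoff = value − price = $326.7k − $908.1k = −$581.4k.

−$581.4k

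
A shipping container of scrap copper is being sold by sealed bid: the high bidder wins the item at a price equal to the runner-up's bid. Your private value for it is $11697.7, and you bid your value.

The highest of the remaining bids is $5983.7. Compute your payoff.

Your bid $11697.7 exceeds the highest competing bid $5983.7, so you win.
In a second-price auction the winner pays the second-highest bid, $5983.7.
Payoff = value − price = $11697.7 − $5983.7 = $5714.

$5714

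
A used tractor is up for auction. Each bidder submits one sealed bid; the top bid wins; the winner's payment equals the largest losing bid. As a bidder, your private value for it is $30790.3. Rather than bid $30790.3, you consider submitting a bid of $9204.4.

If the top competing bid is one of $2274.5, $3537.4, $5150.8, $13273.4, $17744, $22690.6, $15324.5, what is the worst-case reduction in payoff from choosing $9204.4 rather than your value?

$17516.9

$2274.5: same outcome either way → loss $0.
$3537.4: same outcome either way → loss $0.
$5150.8: same outcome either way → loss $0.
$13273.4: truthful gives $17516.9, deviation gives $0 → loss $17516.9.
$17744: truthful gives $13046.3, deviation gives $0 → loss $13046.3.
$22690.6: truthful gives $8099.7, deviation gives $0 → loss $8099.7.
$15324.5: truthful gives $15465.8, deviation gives $0 → loss $15465.8.
Maximum loss: $17516.9.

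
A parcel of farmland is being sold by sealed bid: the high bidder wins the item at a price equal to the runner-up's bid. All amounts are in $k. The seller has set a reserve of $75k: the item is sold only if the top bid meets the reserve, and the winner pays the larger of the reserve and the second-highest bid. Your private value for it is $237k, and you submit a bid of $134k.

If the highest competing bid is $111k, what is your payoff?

Your bid $134k is the highest and exceeds the reserve.
Price = max(second-highest bid, reserve) = max($111k, $75k) = $111k.
Payoff = $237k − $111k = $126k.

$126k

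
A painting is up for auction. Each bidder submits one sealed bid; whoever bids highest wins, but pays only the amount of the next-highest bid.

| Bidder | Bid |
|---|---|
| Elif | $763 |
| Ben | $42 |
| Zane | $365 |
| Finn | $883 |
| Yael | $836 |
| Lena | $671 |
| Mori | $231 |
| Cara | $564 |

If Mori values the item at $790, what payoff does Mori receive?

Highest bid: Finn at $883, so Finn wins.
Second-highest bid: Yael at $836 — that is the price the winner pays.
Mori did not win, so Mori pays nothing and receives nothing: payoff $0.

$0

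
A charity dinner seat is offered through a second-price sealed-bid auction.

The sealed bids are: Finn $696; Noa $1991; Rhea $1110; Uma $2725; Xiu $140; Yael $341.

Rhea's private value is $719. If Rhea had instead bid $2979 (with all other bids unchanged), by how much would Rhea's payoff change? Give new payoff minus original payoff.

−$2006

The highest bid among the other bidders is $2725; Rhea's bid doesn't change that.
Original bid $1110: Rhea is not highest (top rival bid is $2725); payoff $0.
Alternative bid $2979: Rhea is highest, pays the top rival bid $2725; payoff $719 − $2725 = −$2006.
Change in payoff = −$2006 − ($0) = −$2006.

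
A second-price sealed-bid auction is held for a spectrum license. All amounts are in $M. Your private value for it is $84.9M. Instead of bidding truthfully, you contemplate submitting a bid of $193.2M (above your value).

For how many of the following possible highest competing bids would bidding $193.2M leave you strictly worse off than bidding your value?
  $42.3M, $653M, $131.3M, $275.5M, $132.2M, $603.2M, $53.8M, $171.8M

3

The deviation hurts exactly when the highest competing bid lies strictly between $84.9M and $193.2M — overbidding then wins at a price above your value.
$42.3M: below both → same outcome either way.
$653M: above both → same outcome either way.
$131.3M: inside the interval → strictly worse (loss $46.4M).
$275.5M: above both → same outcome either way.
$132.2M: inside the interval → strictly worse (loss $47.3M).
$603.2M: above both → same outcome either way.
$53.8M: below both → same outcome either way.
$171.8M: inside the interval → strictly worse (loss $86.9M).
Count: 3.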